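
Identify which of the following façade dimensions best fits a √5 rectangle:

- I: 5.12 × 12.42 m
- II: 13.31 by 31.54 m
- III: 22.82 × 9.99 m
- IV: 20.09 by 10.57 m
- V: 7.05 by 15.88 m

V

Target root-5 ≈ 2.236.
I: 2.426 (Δ0.190)  II: 2.370 (Δ0.134)  III: 2.284 (Δ0.048)  IV: 1.901 (Δ0.335)  V: 2.252 (Δ0.016)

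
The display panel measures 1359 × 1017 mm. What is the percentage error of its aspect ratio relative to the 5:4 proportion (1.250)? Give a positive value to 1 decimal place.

Ratio = 1359 / 1017 ≈ 1.3363.
Ideal 5:4 = 1.2500. |1.3363 − 1.2500| / 1.2500 ≈ 6.90% → 6.9%.

6.9%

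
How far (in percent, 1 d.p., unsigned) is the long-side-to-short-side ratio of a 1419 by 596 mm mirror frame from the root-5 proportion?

6.5%

Ratio = 1419 / 596 ≈ 2.3809.
Ideal root-5 ≈ 2.2361. |2.3809 − 2.2361| / 2.2361 ≈ 6.48% → 6.5%.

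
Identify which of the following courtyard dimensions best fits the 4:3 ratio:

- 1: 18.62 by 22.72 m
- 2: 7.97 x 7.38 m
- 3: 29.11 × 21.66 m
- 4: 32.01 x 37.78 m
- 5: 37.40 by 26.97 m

3

Ratios (long/short): 1 ≈ 1.220; 2 ≈ 1.080; 3 ≈ 1.344; 4 ≈ 1.180; 5 ≈ 1.387.
4:3 ≈ 1.333; option 3 is nearest (Δ 0.011).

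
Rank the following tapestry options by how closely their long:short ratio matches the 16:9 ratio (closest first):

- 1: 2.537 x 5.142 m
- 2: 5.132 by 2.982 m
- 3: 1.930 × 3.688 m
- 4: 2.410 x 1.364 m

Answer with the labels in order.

4, 2, 3, 1

1: 5.142/2.537 ≈ 2.027 → |2.027 − 1.778| = 0.249
2: 5.132/2.982 ≈ 1.721 → |1.721 − 1.778| = 0.057
3: 3.688/1.930 ≈ 1.911 → |1.911 − 1.778| = 0.133
4: 2.410/1.364 ≈ 1.767 → |1.767 − 1.778| = 0.011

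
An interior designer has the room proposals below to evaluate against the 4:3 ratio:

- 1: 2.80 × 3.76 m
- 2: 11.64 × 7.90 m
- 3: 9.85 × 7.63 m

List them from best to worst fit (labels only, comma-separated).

Ratios: 1 = 3.76 / 2.80 ≈ 1.343; 2 = 11.64 / 7.90 ≈ 1.473; 3 = 9.85 / 7.63 ≈ 1.291.
|Δ from 1.333|: 1 0.010; 2 0.140; 3 0.042.

1, 3, 2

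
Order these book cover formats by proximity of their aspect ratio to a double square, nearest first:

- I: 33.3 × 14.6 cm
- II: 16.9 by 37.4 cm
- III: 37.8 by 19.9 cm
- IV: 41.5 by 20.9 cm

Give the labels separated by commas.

I: 33.3/14.6 ≈ 2.281 → |2.281 − 2.000| = 0.281
II: 37.4/16.9 ≈ 2.213 → |2.213 − 2.000| = 0.213
III: 37.8/19.9 ≈ 1.899 → |1.899 − 2.000| = 0.101
IV: 41.5/20.9 ≈ 1.986 → |1.986 − 2.000| = 0.014

IV, III, II, I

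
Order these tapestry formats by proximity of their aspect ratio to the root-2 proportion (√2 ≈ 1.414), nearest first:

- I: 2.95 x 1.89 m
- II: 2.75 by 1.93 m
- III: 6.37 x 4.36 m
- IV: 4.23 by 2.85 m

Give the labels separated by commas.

I: 2.95/1.89 ≈ 1.561 → |1.561 − 1.414| = 0.147
II: 2.75/1.93 ≈ 1.425 → |1.425 − 1.414| = 0.011
III: 6.37/4.36 ≈ 1.461 → |1.461 − 1.414| = 0.047
IV: 4.23/2.85 ≈ 1.484 → |1.484 − 1.414| = 0.070

II, III, IV, I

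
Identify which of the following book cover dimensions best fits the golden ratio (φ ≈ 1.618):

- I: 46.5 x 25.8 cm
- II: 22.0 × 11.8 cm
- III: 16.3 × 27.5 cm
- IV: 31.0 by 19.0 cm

IV

Ratios (long/short): I ≈ 1.802; II ≈ 1.864; III ≈ 1.687; IV ≈ 1.632.
golden ratio ≈ 1.618; option IV is nearest (Δ 0.014).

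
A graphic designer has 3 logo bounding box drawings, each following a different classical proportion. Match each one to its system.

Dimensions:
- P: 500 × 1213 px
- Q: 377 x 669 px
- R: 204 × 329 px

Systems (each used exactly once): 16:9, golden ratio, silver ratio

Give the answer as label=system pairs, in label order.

Ratios: P ≈ 2.426; Q ≈ 1.775; R ≈ 1.613.
Targets: 16:9 ≈ 1.778; golden ratio ≈ 1.618; silver ratio ≈ 2.414.

P=silver ratio, Q=16:9, R=golden ratio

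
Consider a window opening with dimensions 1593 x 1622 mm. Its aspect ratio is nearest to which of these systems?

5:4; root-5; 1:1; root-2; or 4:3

1:1

1622/1593 ≈ 1.018. Nearest candidates are 1:1 (1.000, off by 0.018) and 5:4 (1.250, off by 0.232).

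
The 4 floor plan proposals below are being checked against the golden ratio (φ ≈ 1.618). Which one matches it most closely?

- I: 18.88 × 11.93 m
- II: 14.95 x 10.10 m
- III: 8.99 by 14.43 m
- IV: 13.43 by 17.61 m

Target golden ratio ≈ 1.618.
I: 1.583 (Δ0.035)  II: 1.480 (Δ0.138)  III: 1.605 (Δ0.013)  IV: 1.311 (Δ0.307)

III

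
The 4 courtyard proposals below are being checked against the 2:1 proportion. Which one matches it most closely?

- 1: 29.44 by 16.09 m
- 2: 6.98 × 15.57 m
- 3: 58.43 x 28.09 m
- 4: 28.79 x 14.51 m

4

Ratios (long/short): 1 ≈ 1.830; 2 ≈ 2.231; 3 ≈ 2.080; 4 ≈ 1.984.
2:1 ≈ 2.000; option 4 is nearest (Δ 0.016).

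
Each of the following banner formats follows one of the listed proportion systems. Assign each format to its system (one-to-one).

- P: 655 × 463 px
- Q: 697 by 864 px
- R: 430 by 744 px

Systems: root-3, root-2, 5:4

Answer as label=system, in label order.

P = 655/463 ≈ 1.415 → root-2 (1.414)
Q = 864/697 ≈ 1.240 → 5:4 (1.250)
R = 744/430 ≈ 1.730 → root-3 (1.732)

P=root-2, Q=5:4, R=root-3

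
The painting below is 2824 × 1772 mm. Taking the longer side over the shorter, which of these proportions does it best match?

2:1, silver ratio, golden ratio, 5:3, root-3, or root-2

Ratio = 2824 / 1772 ≈ 1.594.
Distances: 2:1 2.000 (Δ 0.406); silver ratio 2.414 (Δ 0.820); golden ratio 1.618 (Δ 0.024); 5:3 1.667 (Δ 0.073); root-3 1.732 (Δ 0.138); root-2 1.414 (Δ 0.180).

golden ratio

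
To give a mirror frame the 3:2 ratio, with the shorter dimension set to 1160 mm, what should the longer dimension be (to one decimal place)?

3:2 = 1.50000.
Longer side = 1160 × 1.50000 ≈ 1740.000 → 1740.0 mm.

1740.0 mm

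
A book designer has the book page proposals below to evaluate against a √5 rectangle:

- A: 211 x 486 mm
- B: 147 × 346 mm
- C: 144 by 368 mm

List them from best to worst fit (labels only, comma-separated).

A: 486/211 ≈ 2.303 → |2.303 − 2.236| = 0.067
B: 346/147 ≈ 2.354 → |2.354 − 2.236| = 0.118
C: 368/144 ≈ 2.556 → |2.556 − 2.236| = 0.320

A, B, C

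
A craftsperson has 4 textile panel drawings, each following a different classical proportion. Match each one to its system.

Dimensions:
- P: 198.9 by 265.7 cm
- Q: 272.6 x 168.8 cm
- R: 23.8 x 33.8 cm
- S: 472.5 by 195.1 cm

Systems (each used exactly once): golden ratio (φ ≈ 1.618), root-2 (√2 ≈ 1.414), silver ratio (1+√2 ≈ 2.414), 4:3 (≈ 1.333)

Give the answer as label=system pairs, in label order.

P=4:3, Q=golden ratio, R=root-2, S=silver ratio

P = 265.7/198.9 ≈ 1.336 → 4:3 (1.333)
Q = 272.6/168.8 ≈ 1.615 → golden ratio (1.618)
R = 33.8/23.8 ≈ 1.420 → root-2 (1.414)
S = 472.5/195.1 ≈ 2.422 → silver ratio (2.414)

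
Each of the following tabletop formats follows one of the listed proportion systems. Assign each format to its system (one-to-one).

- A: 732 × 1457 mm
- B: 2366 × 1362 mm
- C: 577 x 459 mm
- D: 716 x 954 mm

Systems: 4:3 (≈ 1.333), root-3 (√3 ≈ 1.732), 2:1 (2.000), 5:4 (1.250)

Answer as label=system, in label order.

A=2:1, B=root-3, C=5:4, D=4:3

A = 1457/732 ≈ 1.990 → 2:1 (2.000)
B = 2366/1362 ≈ 1.737 → root-3 (1.732)
C = 577/459 ≈ 1.257 → 5:4 (1.250)
D = 954/716 ≈ 1.332 → 4:3 (1.333)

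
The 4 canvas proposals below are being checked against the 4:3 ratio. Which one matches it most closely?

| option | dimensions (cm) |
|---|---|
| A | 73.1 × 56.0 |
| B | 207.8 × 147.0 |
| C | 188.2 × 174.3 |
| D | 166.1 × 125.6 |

D

Ratios (long/short): A ≈ 1.305; B ≈ 1.414; C ≈ 1.080; D ≈ 1.322.
4:3 ≈ 1.333; option D is nearest (Δ 0.011).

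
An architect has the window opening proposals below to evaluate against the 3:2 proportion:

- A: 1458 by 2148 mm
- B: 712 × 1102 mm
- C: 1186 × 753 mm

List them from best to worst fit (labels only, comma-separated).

Ratios: A = 2148 / 1458 ≈ 1.473; B = 1102 / 712 ≈ 1.548; C = 1186 / 753 ≈ 1.575.
|Δ from 1.500|: A 0.027; B 0.048; C 0.075.

A, B, C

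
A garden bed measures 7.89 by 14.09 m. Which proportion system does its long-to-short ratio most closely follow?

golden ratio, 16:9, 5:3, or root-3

16:9

14.09/7.89 ≈ 1.786. Nearest candidates are 16:9 (1.778, off by 0.008) and root-3 (1.732, off by 0.054).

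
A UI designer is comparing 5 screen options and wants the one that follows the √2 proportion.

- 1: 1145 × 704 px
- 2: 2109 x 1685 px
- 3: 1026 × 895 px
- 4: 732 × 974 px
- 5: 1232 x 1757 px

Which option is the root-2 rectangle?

5

Ratios (long/short): 1 ≈ 1.626; 2 ≈ 1.252; 3 ≈ 1.146; 4 ≈ 1.331; 5 ≈ 1.426.
root-2 ≈ 1.414; option 5 is nearest (Δ 0.012).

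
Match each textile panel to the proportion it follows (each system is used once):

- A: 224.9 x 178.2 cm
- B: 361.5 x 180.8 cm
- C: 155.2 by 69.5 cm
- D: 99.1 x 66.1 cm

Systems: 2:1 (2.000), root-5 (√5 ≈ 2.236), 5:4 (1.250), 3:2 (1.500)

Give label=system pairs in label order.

A=5:4, B=2:1, C=root-5, D=3:2

A = 224.9/178.2 ≈ 1.262 → 5:4 (1.250)
B = 361.5/180.8 ≈ 1.999 → 2:1 (2.000)
C = 155.2/69.5 ≈ 2.233 → root-5 (2.236)
D = 99.1/66.1 ≈ 1.499 → 3:2 (1.500)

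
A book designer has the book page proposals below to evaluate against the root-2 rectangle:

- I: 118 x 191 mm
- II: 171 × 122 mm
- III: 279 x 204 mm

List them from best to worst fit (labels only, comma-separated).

I: 191/118 ≈ 1.619 → |1.619 − 1.414| = 0.205
II: 171/122 ≈ 1.402 → |1.402 − 1.414| = 0.012
III: 279/204 ≈ 1.368 → |1.368 − 1.414| = 0.046

II, III, I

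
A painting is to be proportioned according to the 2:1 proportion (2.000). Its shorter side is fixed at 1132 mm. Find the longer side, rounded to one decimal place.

2:1 = 2.00000.
Longer side = 1132 × 2.00000 ≈ 2264.000 → 2264.0 mm.

2264.0 mm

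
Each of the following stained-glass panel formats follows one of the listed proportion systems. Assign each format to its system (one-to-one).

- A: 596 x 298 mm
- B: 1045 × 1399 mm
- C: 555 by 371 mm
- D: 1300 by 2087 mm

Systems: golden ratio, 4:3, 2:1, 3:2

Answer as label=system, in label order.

Ratios: A ≈ 2.000; B ≈ 1.339; C ≈ 1.496; D ≈ 1.605.
Targets: golden ratio ≈ 1.618; 4:3 ≈ 1.333; 2:1 ≈ 2.000; 3:2 ≈ 1.500.

A=2:1, B=4:3, C=3:2, D=golden ratio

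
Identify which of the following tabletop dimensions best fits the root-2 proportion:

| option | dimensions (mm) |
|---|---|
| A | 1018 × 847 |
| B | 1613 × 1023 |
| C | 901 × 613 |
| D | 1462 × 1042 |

Ratios (long/short): A ≈ 1.202; B ≈ 1.577; C ≈ 1.470; D ≈ 1.403.
root-2 ≈ 1.414; option D is nearest (Δ 0.011).

D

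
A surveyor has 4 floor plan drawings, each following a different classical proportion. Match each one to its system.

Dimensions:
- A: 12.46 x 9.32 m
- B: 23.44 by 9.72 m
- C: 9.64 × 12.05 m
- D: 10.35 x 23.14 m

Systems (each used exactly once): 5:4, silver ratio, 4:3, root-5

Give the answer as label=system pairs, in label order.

A=4:3, B=silver ratio, C=5:4, D=root-5

A = 12.46/9.32 ≈ 1.337 → 4:3 (1.333)
B = 23.44/9.72 ≈ 2.412 → silver ratio (2.414)
C = 12.05/9.64 ≈ 1.250 → 5:4 (1.250)
D = 23.14/10.35 ≈ 2.236 → root-5 (2.236)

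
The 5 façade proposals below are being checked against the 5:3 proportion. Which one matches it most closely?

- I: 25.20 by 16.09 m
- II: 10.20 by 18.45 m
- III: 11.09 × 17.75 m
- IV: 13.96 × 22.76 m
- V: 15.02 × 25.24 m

V

Target 5:3 ≈ 1.667.
I: 1.566 (Δ0.101)  II: 1.809 (Δ0.142)  III: 1.601 (Δ0.066)  IV: 1.630 (Δ0.037)  V: 1.680 (Δ0.013)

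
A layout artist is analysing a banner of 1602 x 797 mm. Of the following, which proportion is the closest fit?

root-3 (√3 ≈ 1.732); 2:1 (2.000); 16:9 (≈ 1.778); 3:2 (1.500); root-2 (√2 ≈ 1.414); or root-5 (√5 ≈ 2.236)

2:1

Ratio = 1602 / 797 ≈ 2.010.
Distances: root-3 1.732 (Δ 0.278); 2:1 2.000 (Δ 0.010); 16:9 1.778 (Δ 0.232); 3:2 1.500 (Δ 0.510); root-2 1.414 (Δ 0.596); root-5 2.236 (Δ 0.226).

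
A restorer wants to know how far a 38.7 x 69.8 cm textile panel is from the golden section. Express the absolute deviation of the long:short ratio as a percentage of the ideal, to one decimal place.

11.5%

Ratio = 69.8 / 38.7 ≈ 1.8036.
Ideal golden ratio ≈ 1.6180. |1.8036 − 1.6180| / 1.6180 ≈ 11.47% → 11.5%.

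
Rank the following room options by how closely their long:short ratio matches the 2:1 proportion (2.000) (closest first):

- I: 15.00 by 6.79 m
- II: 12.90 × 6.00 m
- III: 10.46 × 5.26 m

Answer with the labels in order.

I: 15.00/6.79 ≈ 2.209 → |2.209 − 2.000| = 0.209
II: 12.90/6.00 ≈ 2.150 → |2.150 − 2.000| = 0.150
III: 10.46/5.26 ≈ 1.989 → |1.989 − 2.000| = 0.011

III, II, I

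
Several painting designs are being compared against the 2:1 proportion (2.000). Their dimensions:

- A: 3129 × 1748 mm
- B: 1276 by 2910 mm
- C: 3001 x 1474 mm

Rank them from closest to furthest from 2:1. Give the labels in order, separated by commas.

C, A, B

Ratios: A = 3129 / 1748 ≈ 1.790; B = 2910 / 1276 ≈ 2.281; C = 3001 / 1474 ≈ 2.036.
|Δ from 2.000|: A 0.210; B 0.281; C 0.036.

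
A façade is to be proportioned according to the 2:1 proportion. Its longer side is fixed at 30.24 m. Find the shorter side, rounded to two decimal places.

15.12 m

2:1 = 2.00000.
Shorter side = 30.24 ÷ 2.00000 ≈ 15.1200 → 15.12 m.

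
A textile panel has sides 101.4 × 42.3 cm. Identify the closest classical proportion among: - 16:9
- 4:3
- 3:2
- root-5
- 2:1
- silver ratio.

silver ratio

101.4/42.3 ≈ 2.397. Nearest candidates are silver ratio (2.414, off by 0.017) and root-5 (2.236, off by 0.161).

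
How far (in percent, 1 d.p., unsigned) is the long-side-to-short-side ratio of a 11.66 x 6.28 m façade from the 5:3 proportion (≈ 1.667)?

11.4%

Ratio = 11.66 / 6.28 ≈ 1.8567.
Ideal 5:3 ≈ 1.6667. |1.8567 − 1.6667| / 1.6667 ≈ 11.40% → 11.4%.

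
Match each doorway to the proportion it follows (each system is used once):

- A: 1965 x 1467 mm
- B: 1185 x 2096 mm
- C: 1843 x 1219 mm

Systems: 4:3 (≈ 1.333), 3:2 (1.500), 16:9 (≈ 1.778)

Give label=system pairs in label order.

A=4:3, B=16:9, C=3:2

Ratios: A ≈ 1.339; B ≈ 1.769; C ≈ 1.512.
Targets: 4:3 ≈ 1.333; 3:2 ≈ 1.500; 16:9 ≈ 1.778.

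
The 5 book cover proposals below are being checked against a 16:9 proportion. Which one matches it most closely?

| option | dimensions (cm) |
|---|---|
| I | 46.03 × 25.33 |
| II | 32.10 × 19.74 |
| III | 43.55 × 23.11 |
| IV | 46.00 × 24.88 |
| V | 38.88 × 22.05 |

Ratios (long/short): I ≈ 1.817; II ≈ 1.626; III ≈ 1.884; IV ≈ 1.849; V ≈ 1.763.
16:9 ≈ 1.778; option V is nearest (Δ 0.015).

V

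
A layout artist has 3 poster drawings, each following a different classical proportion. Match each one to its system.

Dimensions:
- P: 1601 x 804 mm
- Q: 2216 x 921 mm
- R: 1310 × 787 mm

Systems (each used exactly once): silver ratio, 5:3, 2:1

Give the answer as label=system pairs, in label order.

P = 1601/804 ≈ 1.991 → 2:1 (2.000)
Q = 2216/921 ≈ 2.406 → silver ratio (2.414)
R = 1310/787 ≈ 1.665 → 5:3 (1.667)

P=2:1, Q=silver ratio, R=5:3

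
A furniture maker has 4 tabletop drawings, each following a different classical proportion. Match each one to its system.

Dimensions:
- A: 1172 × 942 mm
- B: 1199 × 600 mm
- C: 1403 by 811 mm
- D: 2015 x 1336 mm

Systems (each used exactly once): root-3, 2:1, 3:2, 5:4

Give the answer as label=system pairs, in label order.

A=5:4, B=2:1, C=root-3, D=3:2

A = 1172/942 ≈ 1.244 → 5:4 (1.250)
B = 1199/600 ≈ 1.998 → 2:1 (2.000)
C = 1403/811 ≈ 1.730 → root-3 (1.732)
D = 2015/1336 ≈ 1.508 → 3:2 (1.500)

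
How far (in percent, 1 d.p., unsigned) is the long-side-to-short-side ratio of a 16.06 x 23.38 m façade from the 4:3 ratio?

9.2%

Ratio = 23.38 / 16.06 ≈ 1.4558.
Ideal 4:3 ≈ 1.3333. |1.4558 − 1.3333| / 1.3333 ≈ 9.19% → 9.2%.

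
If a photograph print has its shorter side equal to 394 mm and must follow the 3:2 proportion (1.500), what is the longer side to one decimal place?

3:2 = 1.50000.
Longer side = 394 × 1.50000 ≈ 591.000 → 591.0 mm.

591.0 mm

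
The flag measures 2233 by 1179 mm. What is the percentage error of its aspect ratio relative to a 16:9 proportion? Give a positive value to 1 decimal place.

Ratio = 2233 / 1179 ≈ 1.8940.
Ideal 16:9 ≈ 1.7778. |1.8940 − 1.7778| / 1.7778 ≈ 6.54% → 6.5%.

6.5%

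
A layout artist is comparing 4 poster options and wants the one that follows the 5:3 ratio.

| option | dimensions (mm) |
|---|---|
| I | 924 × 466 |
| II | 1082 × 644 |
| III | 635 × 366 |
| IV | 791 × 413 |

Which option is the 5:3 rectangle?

Target 5:3 ≈ 1.667.
I: 1.983 (Δ0.316)  II: 1.680 (Δ0.013)  III: 1.735 (Δ0.068)  IV: 1.915 (Δ0.248)

II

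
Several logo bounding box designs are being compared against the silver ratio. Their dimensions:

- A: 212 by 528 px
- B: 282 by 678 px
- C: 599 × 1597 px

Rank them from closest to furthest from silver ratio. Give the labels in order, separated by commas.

A: 528/212 ≈ 2.491 → |2.491 − 2.414| = 0.077
B: 678/282 ≈ 2.404 → |2.404 − 2.414| = 0.010
C: 1597/599 ≈ 2.666 → |2.666 − 2.414| = 0.252

B, A, C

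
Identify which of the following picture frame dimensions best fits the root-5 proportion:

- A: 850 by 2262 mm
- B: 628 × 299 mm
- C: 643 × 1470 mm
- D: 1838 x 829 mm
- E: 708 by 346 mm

D

Ratios (long/short): A ≈ 2.661; B ≈ 2.100; C ≈ 2.286; D ≈ 2.217; E ≈ 2.046.
root-5 ≈ 2.236; option D is nearest (Δ 0.019).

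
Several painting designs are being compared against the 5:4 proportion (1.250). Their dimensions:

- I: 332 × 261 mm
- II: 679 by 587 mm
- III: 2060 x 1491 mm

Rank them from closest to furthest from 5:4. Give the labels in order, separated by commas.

I: 332/261 ≈ 1.272 → |1.272 − 1.250| = 0.022
II: 679/587 ≈ 1.157 → |1.157 − 1.250| = 0.093
III: 2060/1491 ≈ 1.382 → |1.382 − 1.250| = 0.132

I, II, III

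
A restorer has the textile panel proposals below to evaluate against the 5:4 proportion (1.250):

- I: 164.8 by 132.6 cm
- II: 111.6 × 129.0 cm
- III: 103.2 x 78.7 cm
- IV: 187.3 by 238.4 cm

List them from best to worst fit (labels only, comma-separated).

I, IV, III, II

Ratios: I = 164.8 / 132.6 ≈ 1.243; II = 129.0 / 111.6 ≈ 1.156; III = 103.2 / 78.7 ≈ 1.311; IV = 238.4 / 187.3 ≈ 1.273.
|Δ from 1.250|: I 0.007; II 0.094; III 0.061; IV 0.023.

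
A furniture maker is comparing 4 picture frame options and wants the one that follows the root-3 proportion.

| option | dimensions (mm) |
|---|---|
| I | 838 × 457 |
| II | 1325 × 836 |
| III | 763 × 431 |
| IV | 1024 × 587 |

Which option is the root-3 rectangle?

IV

Target root-3 ≈ 1.732.
I: 1.834 (Δ0.102)  II: 1.585 (Δ0.147)  III: 1.770 (Δ0.038)  IV: 1.744 (Δ0.012)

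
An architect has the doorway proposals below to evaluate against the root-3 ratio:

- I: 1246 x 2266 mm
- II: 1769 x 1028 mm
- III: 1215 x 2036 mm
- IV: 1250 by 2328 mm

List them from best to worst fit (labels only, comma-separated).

Ratios: I = 2266 / 1246 ≈ 1.819; II = 1769 / 1028 ≈ 1.721; III = 2036 / 1215 ≈ 1.676; IV = 2328 / 1250 ≈ 1.862.
|Δ from 1.732|: I 0.087; II 0.011; III 0.056; IV 0.130.

II, III, I, IV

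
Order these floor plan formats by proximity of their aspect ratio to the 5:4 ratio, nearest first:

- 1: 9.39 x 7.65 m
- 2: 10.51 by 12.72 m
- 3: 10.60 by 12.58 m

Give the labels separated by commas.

1, 2, 3

1: 9.39/7.65 ≈ 1.227 → |1.227 − 1.250| = 0.023
2: 12.72/10.51 ≈ 1.210 → |1.210 − 1.250| = 0.040
3: 12.58/10.60 ≈ 1.187 → |1.187 − 1.250| = 0.063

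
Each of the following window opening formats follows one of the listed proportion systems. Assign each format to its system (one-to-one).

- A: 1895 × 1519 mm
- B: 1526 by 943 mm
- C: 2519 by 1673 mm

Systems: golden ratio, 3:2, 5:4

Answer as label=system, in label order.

A=5:4, B=golden ratio, C=3:2

A = 1895/1519 ≈ 1.248 → 5:4 (1.250)
B = 1526/943 ≈ 1.618 → golden ratio (1.618)
C = 2519/1673 ≈ 1.506 → 3:2 (1.500)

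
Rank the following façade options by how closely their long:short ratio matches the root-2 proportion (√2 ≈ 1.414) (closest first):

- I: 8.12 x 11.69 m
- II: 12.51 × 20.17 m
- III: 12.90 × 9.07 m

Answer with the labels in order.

III, I, II

I: 11.69/8.12 ≈ 1.440 → |1.440 − 1.414| = 0.026
II: 20.17/12.51 ≈ 1.612 → |1.612 − 1.414| = 0.198
III: 12.90/9.07 ≈ 1.422 → |1.422 − 1.414| = 0.008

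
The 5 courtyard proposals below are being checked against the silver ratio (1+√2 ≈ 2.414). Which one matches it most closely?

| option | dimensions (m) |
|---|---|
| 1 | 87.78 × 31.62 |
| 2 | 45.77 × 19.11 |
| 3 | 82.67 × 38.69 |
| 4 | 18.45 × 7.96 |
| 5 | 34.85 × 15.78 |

Target silver ratio ≈ 2.414.
1: 2.776 (Δ0.362)  2: 2.395 (Δ0.019)  3: 2.137 (Δ0.277)  4: 2.318 (Δ0.096)  5: 2.208 (Δ0.206)

2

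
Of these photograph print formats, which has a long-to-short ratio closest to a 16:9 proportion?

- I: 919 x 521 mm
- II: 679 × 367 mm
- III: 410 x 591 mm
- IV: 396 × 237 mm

I

Target 16:9 ≈ 1.778.
I: 1.764 (Δ0.014)  II: 1.850 (Δ0.072)  III: 1.441 (Δ0.337)  IV: 1.671 (Δ0.107)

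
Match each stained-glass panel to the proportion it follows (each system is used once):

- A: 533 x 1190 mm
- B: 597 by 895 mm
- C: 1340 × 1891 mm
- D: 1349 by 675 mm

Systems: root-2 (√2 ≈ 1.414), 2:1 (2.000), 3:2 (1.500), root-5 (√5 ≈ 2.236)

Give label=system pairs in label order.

A=root-5, B=3:2, C=root-2, D=2:1

A = 1190/533 ≈ 2.233 → root-5 (2.236)
B = 895/597 ≈ 1.499 → 3:2 (1.500)
C = 1891/1340 ≈ 1.411 → root-2 (1.414)
D = 1349/675 ≈ 1.999 → 2:1 (2.000)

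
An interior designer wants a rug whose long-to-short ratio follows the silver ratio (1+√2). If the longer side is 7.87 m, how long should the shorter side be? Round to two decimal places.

3.26 m

silver ratio ≈ 2.41421.
Shorter side = 7.87 ÷ 2.41421 ≈ 3.2599 → 3.26 m.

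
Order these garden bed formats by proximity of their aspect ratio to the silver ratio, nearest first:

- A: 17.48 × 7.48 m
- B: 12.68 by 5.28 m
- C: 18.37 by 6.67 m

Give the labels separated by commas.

A: 17.48/7.48 ≈ 2.337 → |2.337 − 2.414| = 0.077
B: 12.68/5.28 ≈ 2.402 → |2.402 − 2.414| = 0.012
C: 18.37/6.67 ≈ 2.754 → |2.754 − 2.414| = 0.340

B, A, C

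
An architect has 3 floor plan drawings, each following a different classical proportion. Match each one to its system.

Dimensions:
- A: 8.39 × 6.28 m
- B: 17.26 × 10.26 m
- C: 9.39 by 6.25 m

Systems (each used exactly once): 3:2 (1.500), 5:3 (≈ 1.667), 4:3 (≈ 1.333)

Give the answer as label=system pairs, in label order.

A=4:3, B=5:3, C=3:2

Ratios: A ≈ 1.336; B ≈ 1.682; C ≈ 1.502.
Targets: 3:2 ≈ 1.500; 5:3 ≈ 1.667; 4:3 ≈ 1.333.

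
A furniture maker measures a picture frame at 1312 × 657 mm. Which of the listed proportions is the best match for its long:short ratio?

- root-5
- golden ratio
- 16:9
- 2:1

2:1

1312/657 ≈ 1.997. Nearest candidates are 2:1 (2.000, off by 0.003) and 16:9 (1.778, off by 0.219).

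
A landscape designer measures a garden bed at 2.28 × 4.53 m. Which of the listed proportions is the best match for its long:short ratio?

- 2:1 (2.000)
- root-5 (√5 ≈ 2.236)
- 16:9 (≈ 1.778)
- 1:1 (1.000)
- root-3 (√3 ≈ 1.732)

4.53/2.28 ≈ 1.987. Nearest candidates are 2:1 (2.000, off by 0.013) and 16:9 (1.778, off by 0.209).

2:1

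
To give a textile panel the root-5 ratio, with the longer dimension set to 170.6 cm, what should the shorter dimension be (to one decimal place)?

76.3 cm

root-5 ≈ 2.23607.
Shorter side = 170.6 ÷ 2.23607 ≈ 76.295 → 76.3 cm.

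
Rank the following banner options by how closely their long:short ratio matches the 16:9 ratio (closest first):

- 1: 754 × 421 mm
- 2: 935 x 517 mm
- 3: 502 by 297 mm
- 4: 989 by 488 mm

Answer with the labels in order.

1, 2, 3, 4

1: 754/421 ≈ 1.791 → |1.791 − 1.778| = 0.013
2: 935/517 ≈ 1.809 → |1.809 − 1.778| = 0.031
3: 502/297 ≈ 1.690 → |1.690 − 1.778| = 0.088
4: 989/488 ≈ 2.027 → |2.027 − 1.778| = 0.249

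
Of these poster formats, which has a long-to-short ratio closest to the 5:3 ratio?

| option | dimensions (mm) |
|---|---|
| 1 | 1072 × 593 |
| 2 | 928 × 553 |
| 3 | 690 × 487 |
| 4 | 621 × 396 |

2

Target 5:3 ≈ 1.667.
1: 1.808 (Δ0.141)  2: 1.678 (Δ0.011)  3: 1.417 (Δ0.250)  4: 1.568 (Δ0.099)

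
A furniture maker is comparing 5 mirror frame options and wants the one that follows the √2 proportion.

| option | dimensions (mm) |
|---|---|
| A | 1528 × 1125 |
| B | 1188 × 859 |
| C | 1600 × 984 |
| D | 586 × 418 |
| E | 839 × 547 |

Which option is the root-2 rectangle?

D

Ratios (long/short): A ≈ 1.358; B ≈ 1.383; C ≈ 1.626; D ≈ 1.402; E ≈ 1.534.
root-2 ≈ 1.414; option D is nearest (Δ 0.012).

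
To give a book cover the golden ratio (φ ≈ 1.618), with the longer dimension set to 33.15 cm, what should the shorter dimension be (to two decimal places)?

20.49 cm

golden ratio ≈ 1.61803.
Shorter side = 33.15 ÷ 1.61803 ≈ 20.4879 → 20.49 cm.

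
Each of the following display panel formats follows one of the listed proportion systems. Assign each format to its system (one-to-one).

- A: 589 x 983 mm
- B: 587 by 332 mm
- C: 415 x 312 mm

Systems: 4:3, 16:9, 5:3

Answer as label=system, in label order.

A=5:3, B=16:9, C=4:3

A = 983/589 ≈ 1.669 → 5:3 (1.667)
B = 587/332 ≈ 1.768 → 16:9 (1.778)
C = 415/312 ≈ 1.330 → 4:3 (1.333)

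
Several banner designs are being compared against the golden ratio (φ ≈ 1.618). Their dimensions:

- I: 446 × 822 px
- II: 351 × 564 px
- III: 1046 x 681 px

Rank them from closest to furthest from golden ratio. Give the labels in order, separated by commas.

II, III, I

I: 822/446 ≈ 1.843 → |1.843 − 1.618| = 0.225
II: 564/351 ≈ 1.607 → |1.607 − 1.618| = 0.011
III: 1046/681 ≈ 1.536 → |1.536 − 1.618| = 0.082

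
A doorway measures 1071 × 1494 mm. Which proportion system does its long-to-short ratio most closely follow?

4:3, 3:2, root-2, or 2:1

root-2

1494/1071 ≈ 1.395. Nearest candidates are root-2 (1.414, off by 0.019) and 4:3 (1.333, off by 0.062).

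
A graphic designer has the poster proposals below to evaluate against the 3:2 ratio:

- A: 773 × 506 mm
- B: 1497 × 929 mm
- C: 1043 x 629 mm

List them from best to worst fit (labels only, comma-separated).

A: 773/506 ≈ 1.528 → |1.528 − 1.500| = 0.028
B: 1497/929 ≈ 1.611 → |1.611 − 1.500| = 0.111
C: 1043/629 ≈ 1.658 → |1.658 − 1.500| = 0.158

A, B, C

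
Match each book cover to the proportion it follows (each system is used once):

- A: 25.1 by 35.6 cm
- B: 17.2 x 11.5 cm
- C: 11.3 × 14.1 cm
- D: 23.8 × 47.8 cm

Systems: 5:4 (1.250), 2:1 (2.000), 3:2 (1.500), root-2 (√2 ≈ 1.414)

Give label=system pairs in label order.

Ratios: A ≈ 1.418; B ≈ 1.496; C ≈ 1.248; D ≈ 2.008.
Targets: 5:4 ≈ 1.250; 2:1 ≈ 2.000; 3:2 ≈ 1.500; root-2 ≈ 1.414.

A=root-2, B=3:2, C=5:4, D=2:1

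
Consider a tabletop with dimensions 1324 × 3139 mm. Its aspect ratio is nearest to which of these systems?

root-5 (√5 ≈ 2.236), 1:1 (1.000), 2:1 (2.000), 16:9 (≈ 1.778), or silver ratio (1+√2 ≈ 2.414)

Ratio = 3139 / 1324 ≈ 2.371.
Distances: root-5 2.236 (Δ 0.135); 1:1 1.000 (Δ 1.371); 2:1 2.000 (Δ 0.371); 16:9 1.778 (Δ 0.593); silver ratio 2.414 (Δ 0.043).

silver ratio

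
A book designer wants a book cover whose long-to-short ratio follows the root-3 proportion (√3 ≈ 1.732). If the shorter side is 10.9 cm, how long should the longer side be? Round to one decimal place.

18.9 cm

root-3 ≈ 1.73205.
Longer side = 10.9 × 1.73205 ≈ 18.879 → 18.9 cm.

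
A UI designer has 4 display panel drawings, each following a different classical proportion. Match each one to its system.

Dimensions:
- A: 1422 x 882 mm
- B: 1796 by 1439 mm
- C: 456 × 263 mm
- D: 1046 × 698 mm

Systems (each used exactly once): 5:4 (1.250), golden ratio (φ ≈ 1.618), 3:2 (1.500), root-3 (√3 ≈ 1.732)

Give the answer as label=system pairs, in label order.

A = 1422/882 ≈ 1.612 → golden ratio (1.618)
B = 1796/1439 ≈ 1.248 → 5:4 (1.250)
C = 456/263 ≈ 1.734 → root-3 (1.732)
D = 1046/698 ≈ 1.499 → 3:2 (1.500)

A=golden ratio, B=5:4, C=root-3, D=3:2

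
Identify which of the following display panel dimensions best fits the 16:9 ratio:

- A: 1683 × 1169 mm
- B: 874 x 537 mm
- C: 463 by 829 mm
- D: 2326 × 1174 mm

Ratios (long/short): A ≈ 1.440; B ≈ 1.628; C ≈ 1.790; D ≈ 1.981.
16:9 ≈ 1.778; option C is nearest (Δ 0.012).

C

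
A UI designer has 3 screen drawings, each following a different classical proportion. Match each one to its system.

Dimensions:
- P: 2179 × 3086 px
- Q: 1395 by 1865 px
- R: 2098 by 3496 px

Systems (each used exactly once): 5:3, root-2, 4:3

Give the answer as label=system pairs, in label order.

Ratios: P ≈ 1.416; Q ≈ 1.337; R ≈ 1.666.
Targets: 5:3 ≈ 1.667; root-2 ≈ 1.414; 4:3 ≈ 1.333.

P=root-2, Q=4:3, R=5:3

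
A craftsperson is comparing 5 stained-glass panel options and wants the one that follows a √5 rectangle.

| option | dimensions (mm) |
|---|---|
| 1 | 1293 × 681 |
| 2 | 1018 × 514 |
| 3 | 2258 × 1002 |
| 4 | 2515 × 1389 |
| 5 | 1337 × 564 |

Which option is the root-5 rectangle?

Target root-5 ≈ 2.236.
1: 1.899 (Δ0.337)  2: 1.981 (Δ0.255)  3: 2.253 (Δ0.017)  4: 1.811 (Δ0.425)  5: 2.371 (Δ0.135)

3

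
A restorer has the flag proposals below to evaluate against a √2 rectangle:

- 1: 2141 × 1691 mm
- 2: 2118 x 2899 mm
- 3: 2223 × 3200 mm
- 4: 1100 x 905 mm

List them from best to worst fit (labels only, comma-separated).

1: 2141/1691 ≈ 1.266 → |1.266 − 1.414| = 0.148
2: 2899/2118 ≈ 1.369 → |1.369 − 1.414| = 0.045
3: 3200/2223 ≈ 1.439 → |1.439 − 1.414| = 0.025
4: 1100/905 ≈ 1.215 → |1.215 − 1.414| = 0.199

3, 2, 1, 4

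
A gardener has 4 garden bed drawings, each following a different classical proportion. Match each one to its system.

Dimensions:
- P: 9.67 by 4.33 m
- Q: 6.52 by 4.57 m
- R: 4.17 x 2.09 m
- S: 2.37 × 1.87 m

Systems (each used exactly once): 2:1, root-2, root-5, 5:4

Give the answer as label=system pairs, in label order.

P=root-5, Q=root-2, R=2:1, S=5:4

Ratios: P ≈ 2.233; Q ≈ 1.427; R ≈ 1.995; S ≈ 1.267.
Targets: 2:1 ≈ 2.000; root-2 ≈ 1.414; root-5 ≈ 2.236; 5:4 ≈ 1.250.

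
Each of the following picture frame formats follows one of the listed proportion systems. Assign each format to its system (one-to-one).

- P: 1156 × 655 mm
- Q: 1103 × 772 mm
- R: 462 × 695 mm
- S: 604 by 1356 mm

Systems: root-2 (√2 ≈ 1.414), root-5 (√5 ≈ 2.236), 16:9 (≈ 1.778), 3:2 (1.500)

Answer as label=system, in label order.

P=16:9, Q=root-2, R=3:2, S=root-5

P = 1156/655 ≈ 1.765 → 16:9 (1.778)
Q = 1103/772 ≈ 1.429 → root-2 (1.414)
R = 695/462 ≈ 1.504 → 3:2 (1.500)
S = 1356/604 ≈ 2.245 → root-5 (2.236)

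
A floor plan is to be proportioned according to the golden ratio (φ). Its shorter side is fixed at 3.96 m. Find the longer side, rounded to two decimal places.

golden ratio ≈ 1.61803.
Longer side = 3.96 × 1.61803 ≈ 6.4074 → 6.41 m.

6.41 m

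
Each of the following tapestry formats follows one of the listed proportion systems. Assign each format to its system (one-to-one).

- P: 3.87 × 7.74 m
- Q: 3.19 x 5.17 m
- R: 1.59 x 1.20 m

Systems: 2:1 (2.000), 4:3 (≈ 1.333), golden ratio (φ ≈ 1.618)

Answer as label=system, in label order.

Ratios: P ≈ 2.000; Q ≈ 1.621; R ≈ 1.325.
Targets: 2:1 ≈ 2.000; 4:3 ≈ 1.333; golden ratio ≈ 1.618.

P=2:1, Q=golden ratio, R=4:3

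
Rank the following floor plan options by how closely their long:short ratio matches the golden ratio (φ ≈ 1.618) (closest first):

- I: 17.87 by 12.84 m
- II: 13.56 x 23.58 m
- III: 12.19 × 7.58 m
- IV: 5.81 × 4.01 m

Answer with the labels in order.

III, II, IV, I

Ratios: I = 17.87 / 12.84 ≈ 1.392; II = 23.58 / 13.56 ≈ 1.739; III = 12.19 / 7.58 ≈ 1.608; IV = 5.81 / 4.01 ≈ 1.449.
|Δ from 1.618|: I 0.226; II 0.121; III 0.010; IV 0.169.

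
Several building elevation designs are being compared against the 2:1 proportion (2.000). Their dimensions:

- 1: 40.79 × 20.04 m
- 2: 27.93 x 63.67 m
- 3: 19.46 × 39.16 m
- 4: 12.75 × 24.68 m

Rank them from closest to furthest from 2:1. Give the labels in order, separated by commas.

1: 40.79/20.04 ≈ 2.035 → |2.035 − 2.000| = 0.035
2: 63.67/27.93 ≈ 2.280 → |2.280 − 2.000| = 0.280
3: 39.16/19.46 ≈ 2.012 → |2.012 − 2.000| = 0.012
4: 24.68/12.75 ≈ 1.936 → |1.936 − 2.000| = 0.064

3, 1, 4, 2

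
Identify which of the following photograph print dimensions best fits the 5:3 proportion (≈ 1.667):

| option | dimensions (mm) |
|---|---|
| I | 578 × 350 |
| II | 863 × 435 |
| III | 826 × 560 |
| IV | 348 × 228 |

I

Target 5:3 ≈ 1.667.
I: 1.651 (Δ0.016)  II: 1.984 (Δ0.317)  III: 1.475 (Δ0.192)  IV: 1.526 (Δ0.141)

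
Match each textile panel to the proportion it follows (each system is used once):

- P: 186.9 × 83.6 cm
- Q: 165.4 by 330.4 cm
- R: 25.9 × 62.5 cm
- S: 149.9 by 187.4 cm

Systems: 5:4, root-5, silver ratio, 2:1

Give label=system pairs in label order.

P = 186.9/83.6 ≈ 2.236 → root-5 (2.236)
Q = 330.4/165.4 ≈ 1.998 → 2:1 (2.000)
R = 62.5/25.9 ≈ 2.413 → silver ratio (2.414)
S = 187.4/149.9 ≈ 1.250 → 5:4 (1.250)

P=root-5, Q=2:1, R=silver ratio, S=5:4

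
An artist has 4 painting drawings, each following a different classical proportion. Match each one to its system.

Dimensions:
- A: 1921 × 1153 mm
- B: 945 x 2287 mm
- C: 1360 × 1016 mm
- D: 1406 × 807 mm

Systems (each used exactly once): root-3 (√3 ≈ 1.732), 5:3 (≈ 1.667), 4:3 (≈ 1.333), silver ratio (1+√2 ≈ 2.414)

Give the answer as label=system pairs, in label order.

A = 1921/1153 ≈ 1.666 → 5:3 (1.667)
B = 2287/945 ≈ 2.420 → silver ratio (2.414)
C = 1360/1016 ≈ 1.339 → 4:3 (1.333)
D = 1406/807 ≈ 1.742 → root-3 (1.732)

A=5:3, B=silver ratio, C=4:3, D=root-3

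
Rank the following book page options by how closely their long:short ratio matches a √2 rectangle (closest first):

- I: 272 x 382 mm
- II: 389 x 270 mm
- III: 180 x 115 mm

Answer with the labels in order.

I: 382/272 ≈ 1.404 → |1.404 − 1.414| = 0.010
II: 389/270 ≈ 1.441 → |1.441 − 1.414| = 0.027
III: 180/115 ≈ 1.565 → |1.565 − 1.414| = 0.151

I, II, III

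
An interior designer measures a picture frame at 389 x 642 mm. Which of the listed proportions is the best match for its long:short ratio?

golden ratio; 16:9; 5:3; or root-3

Ratio = 642 / 389 ≈ 1.650.
Distances: golden ratio 1.618 (Δ 0.032); 16:9 1.778 (Δ 0.128); 5:3 1.667 (Δ 0.017); root-3 1.732 (Δ 0.082).

5:3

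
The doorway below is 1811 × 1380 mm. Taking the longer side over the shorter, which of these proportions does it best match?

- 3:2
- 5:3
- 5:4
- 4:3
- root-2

Ratio = 1811 / 1380 ≈ 1.312.
Distances: 3:2 1.500 (Δ 0.188); 5:3 1.667 (Δ 0.355); 5:4 1.250 (Δ 0.062); 4:3 1.333 (Δ 0.021); root-2 1.414 (Δ 0.102).

4:3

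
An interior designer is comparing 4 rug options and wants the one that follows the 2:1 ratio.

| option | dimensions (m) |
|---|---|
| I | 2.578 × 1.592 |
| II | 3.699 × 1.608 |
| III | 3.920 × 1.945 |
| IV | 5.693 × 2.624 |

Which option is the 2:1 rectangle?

III

Ratios (long/short): I ≈ 1.619; II ≈ 2.300; III ≈ 2.015; IV ≈ 2.170.
2:1 ≈ 2.000; option III is nearest (Δ 0.015).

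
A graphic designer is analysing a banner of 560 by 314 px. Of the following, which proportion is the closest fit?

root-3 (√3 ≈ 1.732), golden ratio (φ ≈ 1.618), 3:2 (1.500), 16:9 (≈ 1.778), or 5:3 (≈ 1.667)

Ratio = 560 / 314 ≈ 1.783.
Distances: root-3 1.732 (Δ 0.051); golden ratio 1.618 (Δ 0.165); 3:2 1.500 (Δ 0.283); 16:9 1.778 (Δ 0.005); 5:3 1.667 (Δ 0.116).

16:9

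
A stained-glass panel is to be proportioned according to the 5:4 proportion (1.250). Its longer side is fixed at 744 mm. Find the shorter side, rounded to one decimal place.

595.2 mm

5:4 = 1.25000.
Shorter side = 744 ÷ 1.25000 ≈ 595.200 → 595.2 mm.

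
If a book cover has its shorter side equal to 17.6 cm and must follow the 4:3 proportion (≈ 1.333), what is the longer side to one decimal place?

23.5 cm

4:3 ≈ 1.33333.
Longer side = 17.6 × 1.33333 ≈ 23.467 → 23.5 cm.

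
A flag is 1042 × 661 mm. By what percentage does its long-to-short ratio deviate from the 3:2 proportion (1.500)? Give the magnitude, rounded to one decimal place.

5.1%

Ratio = 1042 / 661 ≈ 1.5764.
Ideal 3:2 = 1.5000. |1.5764 − 1.5000| / 1.5000 ≈ 5.09% → 5.1%.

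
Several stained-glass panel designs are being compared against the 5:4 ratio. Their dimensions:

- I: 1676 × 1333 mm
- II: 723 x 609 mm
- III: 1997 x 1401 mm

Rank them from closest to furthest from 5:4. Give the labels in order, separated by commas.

Ratios: I = 1676 / 1333 ≈ 1.257; II = 723 / 609 ≈ 1.187; III = 1997 / 1401 ≈ 1.425.
|Δ from 1.250|: I 0.007; II 0.063; III 0.175.

I, II, III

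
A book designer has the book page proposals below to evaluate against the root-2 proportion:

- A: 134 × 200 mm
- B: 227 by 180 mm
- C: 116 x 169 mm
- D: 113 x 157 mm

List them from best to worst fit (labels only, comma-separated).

Ratios: A = 200 / 134 ≈ 1.493; B = 227 / 180 ≈ 1.261; C = 169 / 116 ≈ 1.457; D = 157 / 113 ≈ 1.389.
|Δ from 1.414|: A 0.079; B 0.153; C 0.043; D 0.025.

D, C, A, B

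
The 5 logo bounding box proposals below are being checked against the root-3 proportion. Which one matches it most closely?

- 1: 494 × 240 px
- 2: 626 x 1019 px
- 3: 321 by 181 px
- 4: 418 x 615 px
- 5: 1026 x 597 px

Ratios (long/short): 1 ≈ 2.058; 2 ≈ 1.628; 3 ≈ 1.773; 4 ≈ 1.471; 5 ≈ 1.719.
root-3 ≈ 1.732; option 5 is nearest (Δ 0.013).

5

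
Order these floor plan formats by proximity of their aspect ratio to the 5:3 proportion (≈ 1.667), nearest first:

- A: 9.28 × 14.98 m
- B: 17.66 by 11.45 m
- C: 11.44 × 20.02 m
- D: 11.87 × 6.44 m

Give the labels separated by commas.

Ratios: A = 14.98 / 9.28 ≈ 1.614; B = 17.66 / 11.45 ≈ 1.542; C = 20.02 / 11.44 ≈ 1.750; D = 11.87 / 6.44 ≈ 1.843.
|Δ from 1.667|: A 0.053; B 0.125; C 0.083; D 0.176.

A, C, B, D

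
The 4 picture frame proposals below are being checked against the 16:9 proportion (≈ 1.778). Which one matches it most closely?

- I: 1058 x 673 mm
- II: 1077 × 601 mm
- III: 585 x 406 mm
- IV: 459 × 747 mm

II

Target 16:9 ≈ 1.778.
I: 1.572 (Δ0.206)  II: 1.792 (Δ0.014)  III: 1.441 (Δ0.337)  IV: 1.627 (Δ0.151)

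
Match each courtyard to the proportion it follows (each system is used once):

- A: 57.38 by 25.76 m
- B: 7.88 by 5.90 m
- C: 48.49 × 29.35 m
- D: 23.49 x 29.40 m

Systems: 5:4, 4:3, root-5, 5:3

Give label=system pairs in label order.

A = 57.38/25.76 ≈ 2.227 → root-5 (2.236)
B = 7.88/5.90 ≈ 1.336 → 4:3 (1.333)
C = 48.49/29.35 ≈ 1.652 → 5:3 (1.667)
D = 29.40/23.49 ≈ 1.252 → 5:4 (1.250)

A=root-5, B=4:3, C=5:3, D=5:4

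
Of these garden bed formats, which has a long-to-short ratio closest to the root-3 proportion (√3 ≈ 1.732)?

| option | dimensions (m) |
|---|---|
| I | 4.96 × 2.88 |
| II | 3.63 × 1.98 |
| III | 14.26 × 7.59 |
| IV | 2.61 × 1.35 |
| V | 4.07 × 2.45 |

Target root-3 ≈ 1.732.
I: 1.722 (Δ0.010)  II: 1.833 (Δ0.101)  III: 1.879 (Δ0.147)  IV: 1.933 (Δ0.201)  V: 1.661 (Δ0.071)

I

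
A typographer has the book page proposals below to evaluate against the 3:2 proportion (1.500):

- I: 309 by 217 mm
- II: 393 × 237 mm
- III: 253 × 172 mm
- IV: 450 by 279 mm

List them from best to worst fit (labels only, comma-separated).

III, I, IV, II

Ratios: I = 309 / 217 ≈ 1.424; II = 393 / 237 ≈ 1.658; III = 253 / 172 ≈ 1.471; IV = 450 / 279 ≈ 1.613.
|Δ from 1.500|: I 0.076; II 0.158; III 0.029; IV 0.113.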